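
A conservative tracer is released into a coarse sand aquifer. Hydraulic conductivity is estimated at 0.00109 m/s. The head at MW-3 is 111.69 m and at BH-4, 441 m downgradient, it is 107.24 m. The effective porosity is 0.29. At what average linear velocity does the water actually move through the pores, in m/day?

3.28

Convert K: 0.00109 m/s × 86400 = 94.18 m/day.
Hydraulic gradient i = (111.69 − 107.24) / 441 = 4.45 / 441 = 0.01009.
Darcy flux q = K · i = 94.18 × 0.01009 = 0.9503 m/day.
Seepage velocity v = q / n_e = 0.9503 / 0.29 = 3.277 m/day.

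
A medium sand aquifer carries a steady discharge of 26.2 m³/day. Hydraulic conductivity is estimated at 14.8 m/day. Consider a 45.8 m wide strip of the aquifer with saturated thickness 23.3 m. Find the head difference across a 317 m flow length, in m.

0.526

Cross-sectional area A = 45.8 × 23.3 = 1067 m².
From Q = K·A·i, i = Q / (K·A) = 26.2 / (14.80 × 1067) = 0.001659.
Head loss Δh = i · L = 0.001659 × 317 = 0.5259 m.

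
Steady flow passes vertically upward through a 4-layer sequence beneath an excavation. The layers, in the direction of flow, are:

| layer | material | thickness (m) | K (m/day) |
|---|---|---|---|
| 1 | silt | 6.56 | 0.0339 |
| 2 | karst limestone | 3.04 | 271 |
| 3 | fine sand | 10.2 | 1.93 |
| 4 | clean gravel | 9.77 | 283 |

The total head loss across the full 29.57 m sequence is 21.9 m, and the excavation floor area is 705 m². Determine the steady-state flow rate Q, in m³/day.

Flow is perpendicular to layering, so the layers act in series and the equivalent K is the thickness-weighted harmonic mean.
Total thickness L = 6.56 + 3.04 + 10.2 + 9.77 = 29.57 m.
Σ(b_i/K_i) = 6.56/0.0339 + 3.04/271 + 10.2/1.93 + 9.77/283 = 198.8 d.
K_eq = L / Σ(b_i/K_i) = 29.57 / 198.8 = 0.1487 m/day.
Q = K_eq · A · (Δh/L) = 0.1487 × 705 × (21.9/29.57) = 77.65 m³/day.

77.6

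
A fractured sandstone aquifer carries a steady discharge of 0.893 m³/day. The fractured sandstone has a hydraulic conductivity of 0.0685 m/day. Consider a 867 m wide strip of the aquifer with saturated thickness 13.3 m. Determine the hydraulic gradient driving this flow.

Cross-sectional area A = 867 × 13.3 = 11531 m².
From Q = K·A·i, i = Q / (K·A) = 0.893 / (0.06850 × 11531) = 0.001131.

0.00113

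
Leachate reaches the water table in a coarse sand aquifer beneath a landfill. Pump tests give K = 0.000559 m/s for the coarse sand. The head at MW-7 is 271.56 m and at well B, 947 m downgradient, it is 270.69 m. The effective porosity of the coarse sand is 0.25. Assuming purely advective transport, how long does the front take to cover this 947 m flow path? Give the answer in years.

Convert K: 0.000559 m/s × 86400 = 48.30 m/day.
Hydraulic gradient i = (271.56 − 270.69) / 947 = 0.87 / 947 = 0.0009187.
Darcy flux q = K · i = 48.30 × 0.0009187 = 0.04437 m/day.
Seepage velocity v = q / n_e = 0.04437 / 0.25 = 0.1775 m/day.
Travel time t = L / v = 947 / 0.1775 = 5336 days = 14.61 years.

14.6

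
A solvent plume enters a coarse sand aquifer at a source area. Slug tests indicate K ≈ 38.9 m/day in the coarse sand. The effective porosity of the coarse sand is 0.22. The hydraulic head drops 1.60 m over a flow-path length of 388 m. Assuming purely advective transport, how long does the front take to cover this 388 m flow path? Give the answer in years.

Hydraulic gradient i = Δh / L = 1.60 / 388 = 0.004124.
Darcy flux q = K · i = 38.90 × 0.004124 = 0.1604 m/day.
Seepage velocity v = q / n_e = 0.1604 / 0.22 = 0.7291 m/day.
Travel time t = L / v = 388 / 0.7291 = 532.1 days = 1.457 years.

1.46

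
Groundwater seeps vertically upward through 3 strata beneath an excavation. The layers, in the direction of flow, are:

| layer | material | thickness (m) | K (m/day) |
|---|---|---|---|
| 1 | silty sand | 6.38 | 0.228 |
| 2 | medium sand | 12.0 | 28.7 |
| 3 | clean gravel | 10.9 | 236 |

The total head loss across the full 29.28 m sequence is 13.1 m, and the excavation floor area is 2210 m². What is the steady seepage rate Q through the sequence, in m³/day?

1020

Flow is perpendicular to layering, so the layers act in series and the equivalent K is the thickness-weighted harmonic mean.
Total thickness L = 6.38 + 12.0 + 10.9 = 29.28 m.
Σ(b_i/K_i) = 6.38/0.228 + 12.0/28.7 + 10.9/236 = 28.45 d.
K_eq = L / Σ(b_i/K_i) = 29.28 / 28.45 = 1.029 m/day.
Q = K_eq · A · (Δh/L) = 1.029 × 2210 × (13.1/29.28) = 1018 m³/day.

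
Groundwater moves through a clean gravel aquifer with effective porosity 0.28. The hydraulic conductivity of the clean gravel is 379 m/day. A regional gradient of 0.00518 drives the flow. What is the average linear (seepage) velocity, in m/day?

7.01

Hydraulic gradient i = 0.00518.
Darcy flux q = K · i = 379.0 × 0.005180 = 1.963 m/day.
Seepage velocity v = q / n_e = 1.963 / 0.28 = 7.011 m/day.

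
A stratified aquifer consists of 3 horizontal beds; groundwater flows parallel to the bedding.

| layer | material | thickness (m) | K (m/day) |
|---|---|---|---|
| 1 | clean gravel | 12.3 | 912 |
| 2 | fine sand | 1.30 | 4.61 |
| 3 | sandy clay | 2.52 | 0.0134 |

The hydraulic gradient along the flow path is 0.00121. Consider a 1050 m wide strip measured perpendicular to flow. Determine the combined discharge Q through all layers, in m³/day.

Flow is parallel to layering, so each bed carries its own Darcy discharge and the transmissivities add.
Σ(K_i·b_i) = 912×12.3 + 4.61×1.30 + 0.0134×2.52 = 11224 m²/day.
Hydraulic gradient i = 0.00121.
Q = Σ(K_i·b_i) · W · i = 11224 × 1050 × 0.001210 = 14260 m³/day.

14300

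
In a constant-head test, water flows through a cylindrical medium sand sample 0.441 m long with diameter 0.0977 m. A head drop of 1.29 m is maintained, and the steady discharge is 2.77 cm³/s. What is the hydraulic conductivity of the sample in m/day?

Cross-sectional area A = π·(d/2)² = π × (0.0977/2)² = 0.007497 m².
Convert discharge: 2.77 cm³/s = 2.770e-06 m³/s.
Darcy's law rearranged: K = Q·L / (A·Δh) = 2.770e-06 × 0.441 / (0.007497 × 1.29) = 0.0001263 m/s = 10.91 m/day.

10.9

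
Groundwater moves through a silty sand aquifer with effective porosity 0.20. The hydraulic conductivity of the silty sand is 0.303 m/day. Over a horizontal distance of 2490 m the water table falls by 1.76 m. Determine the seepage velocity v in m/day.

0.00107

Hydraulic gradient i = Δh / L = 1.76 / 2490 = 0.0007068.
Darcy flux q = K · i = 0.3030 × 0.0007068 = 0.0002142 m/day.
Seepage velocity v = q / n_e = 0.0002142 / 0.20 = 0.001071 m/day.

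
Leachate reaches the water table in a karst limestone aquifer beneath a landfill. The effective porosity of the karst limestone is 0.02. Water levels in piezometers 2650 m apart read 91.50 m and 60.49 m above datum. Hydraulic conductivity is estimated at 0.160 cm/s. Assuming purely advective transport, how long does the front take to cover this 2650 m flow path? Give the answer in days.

32.8

Convert K: 0.160 cm/s × 864 = 138.2 m/day.
Hydraulic gradient i = (91.50 − 60.49) / 2650 = 31.01 / 2650 = 0.01170.
Darcy flux q = K · i = 138.2 × 0.01170 = 1.618 m/day.
Seepage velocity v = q / n_e = 1.618 / 0.02 = 80.88 m/day.
Travel time t = L / v = 2650 / 80.88 = 32.76 days.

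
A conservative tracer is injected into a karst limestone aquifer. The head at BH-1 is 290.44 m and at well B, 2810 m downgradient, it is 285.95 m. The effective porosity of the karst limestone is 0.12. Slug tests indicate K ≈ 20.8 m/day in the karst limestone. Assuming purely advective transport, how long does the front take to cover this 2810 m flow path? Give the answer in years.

Hydraulic gradient i = (290.44 − 285.95) / 2810 = 4.49 / 2810 = 0.001598.
Darcy flux q = K · i = 20.80 × 0.001598 = 0.03324 m/day.
Seepage velocity v = q / n_e = 0.03324 / 0.12 = 0.2770 m/day.
Travel time t = L / v = 2810 / 0.2770 = 10146 days = 27.78 years.

27.8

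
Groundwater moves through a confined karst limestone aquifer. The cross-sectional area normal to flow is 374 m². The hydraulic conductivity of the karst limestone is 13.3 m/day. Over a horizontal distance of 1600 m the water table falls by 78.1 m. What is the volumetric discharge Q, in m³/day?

Hydraulic gradient i = Δh / L = 78.1 / 1600 = 0.04881.
Darcy's law: Q = K · A · i = 13.30 × 374.0 × 0.04881 = 242.8 m³/day.

243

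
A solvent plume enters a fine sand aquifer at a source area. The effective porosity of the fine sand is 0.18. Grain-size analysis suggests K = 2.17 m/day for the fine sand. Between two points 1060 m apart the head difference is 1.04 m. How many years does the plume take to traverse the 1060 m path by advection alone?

245

Hydraulic gradient i = Δh / L = 1.04 / 1060 = 0.0009811.
Darcy flux q = K · i = 2.170 × 0.0009811 = 0.002129 m/day.
Seepage velocity v = q / n_e = 0.002129 / 0.18 = 0.01183 m/day.
Travel time t = L / v = 1060 / 0.01183 = 89617 days = 245.4 years.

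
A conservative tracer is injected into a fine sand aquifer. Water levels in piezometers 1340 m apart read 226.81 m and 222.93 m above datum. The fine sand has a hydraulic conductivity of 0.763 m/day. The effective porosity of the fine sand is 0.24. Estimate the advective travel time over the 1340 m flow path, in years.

399

Hydraulic gradient i = (226.81 − 222.93) / 1340 = 3.88 / 1340 = 0.002896.
Darcy flux q = K · i = 0.7630 × 0.002896 = 0.002209 m/day.
Seepage velocity v = q / n_e = 0.002209 / 0.24 = 0.009205 m/day.
Travel time t = L / v = 1340 / 0.009205 = 1.456e+05 days = 398.5 years.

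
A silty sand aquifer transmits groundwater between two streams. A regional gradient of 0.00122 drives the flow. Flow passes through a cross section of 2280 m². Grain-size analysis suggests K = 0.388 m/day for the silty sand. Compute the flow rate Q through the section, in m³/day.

1.08

Hydraulic gradient i = 0.00122.
Darcy's law: Q = K · A · i = 0.3880 × 2280 × 0.001220 = 1.079 m³/day.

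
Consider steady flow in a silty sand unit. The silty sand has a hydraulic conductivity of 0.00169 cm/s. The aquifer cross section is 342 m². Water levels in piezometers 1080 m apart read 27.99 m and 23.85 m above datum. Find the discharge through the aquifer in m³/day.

1.91

Convert K: 0.00169 cm/s × 864 = 1.460 m/day.
Hydraulic gradient i = (27.99 − 23.85) / 1080 = 4.14 / 1080 = 0.003833.
Darcy's law: Q = K · A · i = 1.460 × 342.0 × 0.003833 = 1.914 m³/day.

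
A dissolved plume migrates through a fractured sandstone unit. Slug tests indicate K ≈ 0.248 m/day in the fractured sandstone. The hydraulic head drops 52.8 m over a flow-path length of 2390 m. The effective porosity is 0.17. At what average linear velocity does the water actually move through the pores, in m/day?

Hydraulic gradient i = Δh / L = 52.8 / 2390 = 0.02209.
Darcy flux q = K · i = 0.2480 × 0.02209 = 0.005479 m/day.
Seepage velocity v = q / n_e = 0.005479 / 0.17 = 0.03223 m/day.

0.0322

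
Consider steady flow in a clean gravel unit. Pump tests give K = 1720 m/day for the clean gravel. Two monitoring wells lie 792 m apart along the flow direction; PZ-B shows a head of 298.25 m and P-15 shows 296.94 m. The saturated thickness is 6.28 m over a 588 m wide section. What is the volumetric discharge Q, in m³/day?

10500

Cross-sectional area A = 588 × 6.28 = 3693 m².
Hydraulic gradient i = (298.25 − 296.94) / 792 = 1.31 / 792 = 0.001654.
Darcy's law: Q = K · A · i = 1720 × 3693 × 0.001654 = 10505 m³/day.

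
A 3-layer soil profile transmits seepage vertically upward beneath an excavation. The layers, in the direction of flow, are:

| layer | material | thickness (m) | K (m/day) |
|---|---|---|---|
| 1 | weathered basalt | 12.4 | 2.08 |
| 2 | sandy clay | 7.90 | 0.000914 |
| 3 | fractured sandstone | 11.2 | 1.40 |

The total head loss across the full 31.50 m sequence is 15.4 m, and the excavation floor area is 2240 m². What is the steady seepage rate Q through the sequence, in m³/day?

Flow is perpendicular to layering, so the layers act in series and the equivalent K is the thickness-weighted harmonic mean.
Total thickness L = 12.4 + 7.90 + 11.2 = 31.50 m.
Σ(b_i/K_i) = 12.4/2.08 + 7.90/0.000914 + 11.2/1.40 = 8657 d.
K_eq = L / Σ(b_i/K_i) = 31.50 / 8657 = 0.003639 m/day.
Q = K_eq · A · (Δh/L) = 0.003639 × 2240 × (15.4/31.50) = 3.985 m³/day.

3.98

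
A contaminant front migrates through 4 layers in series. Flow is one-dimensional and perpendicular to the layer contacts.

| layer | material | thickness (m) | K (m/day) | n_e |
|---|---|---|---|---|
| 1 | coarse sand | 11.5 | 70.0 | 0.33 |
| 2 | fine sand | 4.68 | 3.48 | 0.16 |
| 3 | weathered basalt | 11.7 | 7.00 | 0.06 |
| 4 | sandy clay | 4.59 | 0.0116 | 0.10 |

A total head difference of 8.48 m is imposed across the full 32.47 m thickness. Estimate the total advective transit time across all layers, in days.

With flow normal to the layers, continuity requires the same specific discharge q through every layer.
Σ(b_i/K_i) = 11.5/70.0 + 4.68/3.48 + 11.7/7.00 + 4.59/0.0116 = 398.9 d.
q = Δh / Σ(b_i/K_i) = 8.48 / 398.9 = 0.02126 m/day.
In each layer the seepage velocity is v_i = q/n_i, so the layer transit time is t_i = b_i·n_i / q:
  layer 1 (coarse sand): t_1 = 11.5 × 0.33 / 0.02126 = 178.5 d
  layer 2 (fine sand): t_2 = 4.68 × 0.16 / 0.02126 = 35.22 d
  layer 3 (weathered basalt): t_3 = 11.7 × 0.06 / 0.02126 = 33.02 d
  layer 4 (sandy clay): t_4 = 4.59 × 0.10 / 0.02126 = 21.59 d
Total t = Σ t_i = 268.3 days.

268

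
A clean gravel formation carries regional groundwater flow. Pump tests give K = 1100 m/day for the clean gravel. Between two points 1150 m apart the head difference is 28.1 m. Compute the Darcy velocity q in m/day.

Hydraulic gradient i = Δh / L = 28.1 / 1150 = 0.02443.
Specific discharge q = K · i = 1100 × 0.02443 = 26.88 m/day.

26.9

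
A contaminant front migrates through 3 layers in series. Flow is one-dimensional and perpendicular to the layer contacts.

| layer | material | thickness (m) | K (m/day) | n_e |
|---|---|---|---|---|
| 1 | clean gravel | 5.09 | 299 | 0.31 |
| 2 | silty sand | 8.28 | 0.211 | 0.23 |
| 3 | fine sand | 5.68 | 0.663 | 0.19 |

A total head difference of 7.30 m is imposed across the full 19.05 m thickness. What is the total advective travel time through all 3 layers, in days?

29.9

With flow normal to the layers, continuity requires the same specific discharge q through every layer.
Σ(b_i/K_i) = 5.09/299 + 8.28/0.211 + 5.68/0.663 = 47.83 d.
q = Δh / Σ(b_i/K_i) = 7.30 / 47.83 = 0.1526 m/day.
In each layer the seepage velocity is v_i = q/n_i, so the layer transit time is t_i = b_i·n_i / q:
  layer 1 (clean gravel): t_1 = 5.09 × 0.31 / 0.1526 = 10.34 d
  layer 2 (silty sand): t_2 = 8.28 × 0.23 / 0.1526 = 12.48 d
  layer 3 (fine sand): t_3 = 5.68 × 0.19 / 0.1526 = 7.070 d
Total t = Σ t_i = 29.88 days.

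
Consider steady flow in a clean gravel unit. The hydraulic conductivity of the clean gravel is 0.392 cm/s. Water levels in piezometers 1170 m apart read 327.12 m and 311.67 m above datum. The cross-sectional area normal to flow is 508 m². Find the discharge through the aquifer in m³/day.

Convert K: 0.392 cm/s × 864 = 338.7 m/day.
Hydraulic gradient i = (327.12 − 311.67) / 1170 = 15.45 / 1170 = 0.01321.
Darcy's law: Q = K · A · i = 338.7 × 508.0 × 0.01321 = 2272 m³/day.

2270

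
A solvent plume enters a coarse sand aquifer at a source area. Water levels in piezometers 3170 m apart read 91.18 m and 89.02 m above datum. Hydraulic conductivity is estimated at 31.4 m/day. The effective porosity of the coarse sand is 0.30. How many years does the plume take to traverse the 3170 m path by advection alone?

Hydraulic gradient i = (91.18 − 89.02) / 3170 = 2.16 / 3170 = 0.0006814.
Darcy flux q = K · i = 31.40 × 0.0006814 = 0.02140 m/day.
Seepage velocity v = q / n_e = 0.02140 / 0.30 = 0.07132 m/day.
Travel time t = L / v = 3170 / 0.07132 = 44448 days = 121.7 years.

122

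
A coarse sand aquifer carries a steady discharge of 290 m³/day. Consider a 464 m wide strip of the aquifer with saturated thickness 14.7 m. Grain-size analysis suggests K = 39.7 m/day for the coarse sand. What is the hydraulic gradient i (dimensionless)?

Cross-sectional area A = 464 × 14.7 = 6821 m².
From Q = K·A·i, i = Q / (K·A) = 290 / (39.70 × 6821) = 0.001071.

0.00107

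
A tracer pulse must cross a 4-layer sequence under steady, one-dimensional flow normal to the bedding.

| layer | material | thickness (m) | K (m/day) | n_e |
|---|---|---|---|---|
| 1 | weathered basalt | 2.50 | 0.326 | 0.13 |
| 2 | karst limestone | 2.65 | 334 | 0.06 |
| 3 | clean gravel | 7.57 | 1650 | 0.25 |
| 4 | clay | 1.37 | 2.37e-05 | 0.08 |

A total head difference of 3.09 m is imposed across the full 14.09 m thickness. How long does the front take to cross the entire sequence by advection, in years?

127

With flow normal to the layers, continuity requires the same specific discharge q through every layer.
Σ(b_i/K_i) = 2.50/0.326 + 2.65/334 + 7.57/1650 + 1.37/2.37e-05 = 57814 d.
q = Δh / Σ(b_i/K_i) = 3.09 / 57814 = 5.345e-05 m/day.
In each layer the seepage velocity is v_i = q/n_i, so the layer transit time is t_i = b_i·n_i / q:
  layer 1 (weathered basalt): t_1 = 2.50 × 0.13 / 5.345e-05 = 6081 d
  layer 2 (karst limestone): t_2 = 2.65 × 0.06 / 5.345e-05 = 2975 d
  layer 3 (clean gravel): t_3 = 7.57 × 0.25 / 5.345e-05 = 35408 d
  layer 4 (clay): t_4 = 1.37 × 0.08 / 5.345e-05 = 2051 d
Total t = Σ t_i = 46515 days = 127.4 years.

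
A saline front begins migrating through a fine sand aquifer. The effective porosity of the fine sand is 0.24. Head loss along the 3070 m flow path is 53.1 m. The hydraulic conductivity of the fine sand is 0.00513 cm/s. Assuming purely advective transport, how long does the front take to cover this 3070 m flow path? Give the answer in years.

26.3

Convert K: 0.00513 cm/s × 864 = 4.432 m/day.
Hydraulic gradient i = Δh / L = 53.1 / 3070 = 0.01730.
Darcy flux q = K · i = 4.432 × 0.01730 = 0.07666 m/day.
Seepage velocity v = q / n_e = 0.07666 / 0.24 = 0.3194 m/day.
Travel time t = L / v = 3070 / 0.3194 = 9611 days = 26.31 years.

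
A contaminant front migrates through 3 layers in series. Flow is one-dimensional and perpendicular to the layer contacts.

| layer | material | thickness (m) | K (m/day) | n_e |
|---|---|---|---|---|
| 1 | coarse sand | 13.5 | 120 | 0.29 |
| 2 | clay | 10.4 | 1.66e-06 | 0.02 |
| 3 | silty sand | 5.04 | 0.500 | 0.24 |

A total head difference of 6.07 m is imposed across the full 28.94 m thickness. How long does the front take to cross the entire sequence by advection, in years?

15100

With flow normal to the layers, continuity requires the same specific discharge q through every layer.
Σ(b_i/K_i) = 13.5/120 + 10.4/1.66e-06 + 5.04/0.500 = 6.265e+06 d.
q = Δh / Σ(b_i/K_i) = 6.07 / 6.265e+06 = 9.689e-07 m/day.
In each layer the seepage velocity is v_i = q/n_i, so the layer transit time is t_i = b_i·n_i / q:
  layer 1 (coarse sand): t_1 = 13.5 × 0.29 / 9.689e-07 = 4.041e+06 d
  layer 2 (clay): t_2 = 10.4 × 0.02 / 9.689e-07 = 2.147e+05 d
  layer 3 (silty sand): t_3 = 5.04 × 0.24 / 9.689e-07 = 1.248e+06 d
Total t = Σ t_i = 5.504e+06 days = 15069 years.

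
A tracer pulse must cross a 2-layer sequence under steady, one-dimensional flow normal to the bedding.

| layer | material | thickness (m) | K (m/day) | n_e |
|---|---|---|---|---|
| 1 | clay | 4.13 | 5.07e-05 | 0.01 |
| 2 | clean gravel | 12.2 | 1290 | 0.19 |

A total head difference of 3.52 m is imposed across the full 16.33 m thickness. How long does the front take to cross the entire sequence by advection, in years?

149

With flow normal to the layers, continuity requires the same specific discharge q through every layer.
Σ(b_i/K_i) = 4.13/5.07e-05 + 12.2/1290 = 81460 d.
q = Δh / Σ(b_i/K_i) = 3.52 / 81460 = 4.321e-05 m/day.
In each layer the seepage velocity is v_i = q/n_i, so the layer transit time is t_i = b_i·n_i / q:
  layer 1 (clay): t_1 = 4.13 × 0.01 / 4.321e-05 = 955.8 d
  layer 2 (clean gravel): t_2 = 12.2 × 0.19 / 4.321e-05 = 53643 d
Total t = Σ t_i = 54599 days = 149.5 years.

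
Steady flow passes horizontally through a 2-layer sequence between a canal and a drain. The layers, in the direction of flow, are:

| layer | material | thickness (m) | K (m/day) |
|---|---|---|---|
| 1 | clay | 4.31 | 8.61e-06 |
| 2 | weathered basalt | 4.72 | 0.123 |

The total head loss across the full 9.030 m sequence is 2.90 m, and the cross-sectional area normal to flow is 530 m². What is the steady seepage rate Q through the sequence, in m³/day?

Flow is perpendicular to layering, so the layers act in series and the equivalent K is the thickness-weighted harmonic mean.
Total thickness L = 4.31 + 4.72 = 9.030 m.
Σ(b_i/K_i) = 4.31/8.61e-06 + 4.72/0.123 = 5.006e+05 d.
K_eq = L / Σ(b_i/K_i) = 9.030 / 5.006e+05 = 1.804e-05 m/day.
Q = K_eq · A · (Δh/L) = 1.804e-05 × 530 × (2.90/9.030) = 0.003070 m³/day.

0.00307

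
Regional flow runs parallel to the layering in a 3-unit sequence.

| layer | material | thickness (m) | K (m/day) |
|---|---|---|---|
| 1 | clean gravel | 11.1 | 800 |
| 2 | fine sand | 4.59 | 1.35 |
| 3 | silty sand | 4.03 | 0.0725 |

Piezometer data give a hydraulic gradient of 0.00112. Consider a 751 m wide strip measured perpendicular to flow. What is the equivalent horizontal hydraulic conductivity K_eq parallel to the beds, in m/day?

451

Flow is parallel to layering, so each bed carries its own Darcy discharge and the transmissivities add.
Σ(K_i·b_i) = 800×11.1 + 1.35×4.59 + 0.0725×4.03 = 8886 m²/day.
Total thickness b = 19.72 m, so K_eq = Σ(K_i·b_i)/b = 450.6 m/day.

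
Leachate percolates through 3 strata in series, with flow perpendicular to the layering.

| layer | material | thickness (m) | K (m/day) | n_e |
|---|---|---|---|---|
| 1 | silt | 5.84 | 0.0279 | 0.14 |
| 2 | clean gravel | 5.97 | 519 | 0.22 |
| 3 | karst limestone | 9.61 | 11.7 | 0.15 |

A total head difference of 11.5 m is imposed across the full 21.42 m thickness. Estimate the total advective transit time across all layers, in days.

With flow normal to the layers, continuity requires the same specific discharge q through every layer.
Σ(b_i/K_i) = 5.84/0.0279 + 5.97/519 + 9.61/11.7 = 210.2 d.
q = Δh / Σ(b_i/K_i) = 11.5 / 210.2 = 0.05472 m/day.
In each layer the seepage velocity is v_i = q/n_i, so the layer transit time is t_i = b_i·n_i / q:
  layer 1 (silt): t_1 = 5.84 × 0.14 / 0.05472 = 14.94 d
  layer 2 (clean gravel): t_2 = 5.97 × 0.22 / 0.05472 = 24.00 d
  layer 3 (karst limestone): t_3 = 9.61 × 0.15 / 0.05472 = 26.34 d
Total t = Σ t_i = 65.28 days.

65.3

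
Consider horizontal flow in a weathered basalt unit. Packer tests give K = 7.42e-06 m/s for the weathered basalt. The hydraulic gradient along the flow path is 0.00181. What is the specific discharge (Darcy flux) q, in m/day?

Convert K: 7.42e-06 m/s × 86400 = 0.6411 m/day.
Hydraulic gradient i = 0.00181.
Specific discharge q = K · i = 0.6411 × 0.001810 = 0.001160 m/day.

0.00116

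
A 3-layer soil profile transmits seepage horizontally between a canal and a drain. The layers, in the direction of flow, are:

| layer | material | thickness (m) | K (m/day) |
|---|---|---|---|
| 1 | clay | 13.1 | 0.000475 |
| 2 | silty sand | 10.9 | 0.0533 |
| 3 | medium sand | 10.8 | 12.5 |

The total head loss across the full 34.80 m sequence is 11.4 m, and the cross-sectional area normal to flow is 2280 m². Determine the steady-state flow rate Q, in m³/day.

0.935

Flow is perpendicular to layering, so the layers act in series and the equivalent K is the thickness-weighted harmonic mean.
Total thickness L = 13.1 + 10.9 + 10.8 = 34.80 m.
Σ(b_i/K_i) = 13.1/0.000475 + 10.9/0.0533 + 10.8/12.5 = 27784 d.
K_eq = L / Σ(b_i/K_i) = 34.80 / 27784 = 0.001253 m/day.
Q = K_eq · A · (Δh/L) = 0.001253 × 2280 × (11.4/34.80) = 0.9355 m³/day.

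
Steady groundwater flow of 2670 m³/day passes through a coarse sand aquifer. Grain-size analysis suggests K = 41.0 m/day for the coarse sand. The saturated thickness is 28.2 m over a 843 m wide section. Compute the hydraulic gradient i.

0.00274

Cross-sectional area A = 843 × 28.2 = 23773 m².
From Q = K·A·i, i = Q / (K·A) = 2670 / (41.00 × 23773) = 0.002739.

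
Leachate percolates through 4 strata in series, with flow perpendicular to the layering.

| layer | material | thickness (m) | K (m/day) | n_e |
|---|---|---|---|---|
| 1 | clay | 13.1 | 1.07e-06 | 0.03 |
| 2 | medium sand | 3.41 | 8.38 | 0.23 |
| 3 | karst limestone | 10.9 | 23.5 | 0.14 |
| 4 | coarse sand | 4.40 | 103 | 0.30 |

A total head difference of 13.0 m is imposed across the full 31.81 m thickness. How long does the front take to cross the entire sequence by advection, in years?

With flow normal to the layers, continuity requires the same specific discharge q through every layer.
Σ(b_i/K_i) = 13.1/1.07e-06 + 3.41/8.38 + 10.9/23.5 + 4.40/103 = 1.224e+07 d.
q = Δh / Σ(b_i/K_i) = 13.0 / 1.224e+07 = 1.062e-06 m/day.
In each layer the seepage velocity is v_i = q/n_i, so the layer transit time is t_i = b_i·n_i / q:
  layer 1 (clay): t_1 = 13.1 × 0.03 / 1.062e-06 = 3.701e+05 d
  layer 2 (medium sand): t_2 = 3.41 × 0.23 / 1.062e-06 = 7.386e+05 d
  layer 3 (karst limestone): t_3 = 10.9 × 0.14 / 1.062e-06 = 1.437e+06 d
  layer 4 (coarse sand): t_4 = 4.40 × 0.30 / 1.062e-06 = 1.243e+06 d
Total t = Σ t_i = 3.789e+06 days = 10374 years.

10400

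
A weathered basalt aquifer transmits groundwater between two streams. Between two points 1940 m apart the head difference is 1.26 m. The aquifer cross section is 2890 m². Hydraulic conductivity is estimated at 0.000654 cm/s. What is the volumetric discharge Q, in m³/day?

Convert K: 0.000654 cm/s × 864 = 0.5651 m/day.
Hydraulic gradient i = Δh / L = 1.26 / 1940 = 0.0006495.
Darcy's law: Q = K · A · i = 0.5651 × 2890 × 0.0006495 = 1.061 m³/day.

1.06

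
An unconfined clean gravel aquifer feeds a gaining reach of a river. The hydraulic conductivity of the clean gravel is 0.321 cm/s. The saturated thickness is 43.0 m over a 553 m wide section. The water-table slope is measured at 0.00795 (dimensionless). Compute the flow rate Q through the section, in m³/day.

52400

Convert K: 0.321 cm/s × 864 = 277.3 m/day.
Cross-sectional area A = 553 × 43.0 = 23779 m².
Hydraulic gradient i = 0.00795.
Darcy's law: Q = K · A · i = 277.3 × 23779 × 0.007950 = 52430 m³/day.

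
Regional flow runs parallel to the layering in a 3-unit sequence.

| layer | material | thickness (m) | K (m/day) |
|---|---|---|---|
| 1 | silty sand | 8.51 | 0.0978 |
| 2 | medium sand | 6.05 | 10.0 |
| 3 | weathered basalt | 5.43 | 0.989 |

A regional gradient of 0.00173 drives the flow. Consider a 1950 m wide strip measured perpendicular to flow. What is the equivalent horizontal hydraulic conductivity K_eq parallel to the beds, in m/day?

3.34

Flow is parallel to layering, so each bed carries its own Darcy discharge and the transmissivities add.
Σ(K_i·b_i) = 0.0978×8.51 + 10.0×6.05 + 0.989×5.43 = 66.70 m²/day.
Total thickness b = 19.99 m, so K_eq = Σ(K_i·b_i)/b = 3.337 m/day.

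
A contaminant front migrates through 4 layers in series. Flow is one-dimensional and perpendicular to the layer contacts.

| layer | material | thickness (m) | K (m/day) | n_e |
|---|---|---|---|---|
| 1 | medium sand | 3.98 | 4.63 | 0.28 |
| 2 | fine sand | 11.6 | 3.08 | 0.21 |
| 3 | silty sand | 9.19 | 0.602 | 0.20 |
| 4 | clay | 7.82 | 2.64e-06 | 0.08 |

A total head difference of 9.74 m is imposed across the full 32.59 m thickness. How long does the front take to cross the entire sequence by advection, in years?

5010

With flow normal to the layers, continuity requires the same specific discharge q through every layer.
Σ(b_i/K_i) = 3.98/4.63 + 11.6/3.08 + 9.19/0.602 + 7.82/2.64e-06 = 2.962e+06 d.
q = Δh / Σ(b_i/K_i) = 9.74 / 2.962e+06 = 3.288e-06 m/day.
In each layer the seepage velocity is v_i = q/n_i, so the layer transit time is t_i = b_i·n_i / q:
  layer 1 (medium sand): t_1 = 3.98 × 0.28 / 3.288e-06 = 3.389e+05 d
  layer 2 (fine sand): t_2 = 11.6 × 0.21 / 3.288e-06 = 7.408e+05 d
  layer 3 (silty sand): t_3 = 9.19 × 0.20 / 3.288e-06 = 5.590e+05 d
  layer 4 (clay): t_4 = 7.82 × 0.08 / 3.288e-06 = 1.903e+05 d
Total t = Σ t_i = 1.829e+06 days = 5007 years.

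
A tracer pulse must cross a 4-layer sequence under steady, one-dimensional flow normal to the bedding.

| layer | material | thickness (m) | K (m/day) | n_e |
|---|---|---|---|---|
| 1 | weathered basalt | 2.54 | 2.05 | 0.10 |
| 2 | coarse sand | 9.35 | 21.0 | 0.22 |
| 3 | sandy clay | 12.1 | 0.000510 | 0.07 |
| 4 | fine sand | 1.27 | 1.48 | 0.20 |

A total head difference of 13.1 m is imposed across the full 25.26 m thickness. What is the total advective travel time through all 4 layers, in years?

16.9

With flow normal to the layers, continuity requires the same specific discharge q through every layer.
Σ(b_i/K_i) = 2.54/2.05 + 9.35/21.0 + 12.1/0.000510 + 1.27/1.48 = 23728 d.
q = Δh / Σ(b_i/K_i) = 13.1 / 23728 = 0.0005521 m/day.
In each layer the seepage velocity is v_i = q/n_i, so the layer transit time is t_i = b_i·n_i / q:
  layer 1 (weathered basalt): t_1 = 2.54 × 0.10 / 0.0005521 = 460.1 d
  layer 2 (coarse sand): t_2 = 9.35 × 0.22 / 0.0005521 = 3726 d
  layer 3 (sandy clay): t_3 = 12.1 × 0.07 / 0.0005521 = 1534 d
  layer 4 (fine sand): t_4 = 1.27 × 0.20 / 0.0005521 = 460.1 d
Total t = Σ t_i = 6180 days = 16.92 years.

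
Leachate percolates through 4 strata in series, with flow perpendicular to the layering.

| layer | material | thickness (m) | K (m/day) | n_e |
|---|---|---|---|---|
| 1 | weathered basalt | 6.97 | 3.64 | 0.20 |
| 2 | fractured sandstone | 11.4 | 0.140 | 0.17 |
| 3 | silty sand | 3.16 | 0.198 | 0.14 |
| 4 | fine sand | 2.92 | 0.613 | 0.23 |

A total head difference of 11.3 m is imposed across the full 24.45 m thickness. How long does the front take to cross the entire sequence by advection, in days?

With flow normal to the layers, continuity requires the same specific discharge q through every layer.
Σ(b_i/K_i) = 6.97/3.64 + 11.4/0.140 + 3.16/0.198 + 2.92/0.613 = 104.1 d.
q = Δh / Σ(b_i/K_i) = 11.3 / 104.1 = 0.1086 m/day.
In each layer the seepage velocity is v_i = q/n_i, so the layer transit time is t_i = b_i·n_i / q:
  layer 1 (weathered basalt): t_1 = 6.97 × 0.20 / 0.1086 = 12.84 d
  layer 2 (fractured sandstone): t_2 = 11.4 × 0.17 / 0.1086 = 17.85 d
  layer 3 (silty sand): t_3 = 3.16 × 0.14 / 0.1086 = 4.074 d
  layer 4 (fine sand): t_4 = 2.92 × 0.23 / 0.1086 = 6.185 d
Total t = Σ t_i = 40.95 days.

40.9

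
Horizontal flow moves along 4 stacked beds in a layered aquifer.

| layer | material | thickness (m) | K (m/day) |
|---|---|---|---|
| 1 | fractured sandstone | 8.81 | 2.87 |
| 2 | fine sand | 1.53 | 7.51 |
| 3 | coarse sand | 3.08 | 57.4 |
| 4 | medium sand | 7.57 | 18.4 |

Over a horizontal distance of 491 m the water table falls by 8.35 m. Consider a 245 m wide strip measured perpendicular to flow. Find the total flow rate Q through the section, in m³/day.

1470

Flow is parallel to layering, so each bed carries its own Darcy discharge and the transmissivities add.
Σ(K_i·b_i) = 2.87×8.81 + 7.51×1.53 + 57.4×3.08 + 18.4×7.57 = 352.9 m²/day.
Hydraulic gradient i = Δh / L = 8.35 / 491 = 0.01701.
Q = Σ(K_i·b_i) · W · i = 352.9 × 245 × 0.01701 = 1470 m³/day.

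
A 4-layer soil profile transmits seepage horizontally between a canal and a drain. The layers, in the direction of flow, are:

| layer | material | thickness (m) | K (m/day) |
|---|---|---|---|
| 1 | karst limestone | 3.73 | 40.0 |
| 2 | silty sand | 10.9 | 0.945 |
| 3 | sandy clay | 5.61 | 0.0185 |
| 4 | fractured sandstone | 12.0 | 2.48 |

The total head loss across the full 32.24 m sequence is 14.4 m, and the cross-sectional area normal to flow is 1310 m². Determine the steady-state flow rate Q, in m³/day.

Flow is perpendicular to layering, so the layers act in series and the equivalent K is the thickness-weighted harmonic mean.
Total thickness L = 3.73 + 10.9 + 5.61 + 12.0 = 32.24 m.
Σ(b_i/K_i) = 3.73/40.0 + 10.9/0.945 + 5.61/0.0185 + 12.0/2.48 = 319.7 d.
K_eq = L / Σ(b_i/K_i) = 32.24 / 319.7 = 0.1008 m/day.
Q = K_eq · A · (Δh/L) = 0.1008 × 1310 × (14.4/32.24) = 59.00 m³/day.

59.0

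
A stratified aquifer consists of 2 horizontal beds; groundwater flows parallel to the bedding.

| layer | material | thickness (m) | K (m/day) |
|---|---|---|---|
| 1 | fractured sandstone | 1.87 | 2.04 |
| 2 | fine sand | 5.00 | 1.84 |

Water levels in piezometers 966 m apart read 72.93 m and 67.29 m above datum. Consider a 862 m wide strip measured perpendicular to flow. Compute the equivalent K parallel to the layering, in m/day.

Flow is parallel to layering, so each bed carries its own Darcy discharge and the transmissivities add.
Σ(K_i·b_i) = 2.04×1.87 + 1.84×5.00 = 13.01 m²/day.
Total thickness b = 6.870 m, so K_eq = Σ(K_i·b_i)/b = 1.894 m/day.

1.89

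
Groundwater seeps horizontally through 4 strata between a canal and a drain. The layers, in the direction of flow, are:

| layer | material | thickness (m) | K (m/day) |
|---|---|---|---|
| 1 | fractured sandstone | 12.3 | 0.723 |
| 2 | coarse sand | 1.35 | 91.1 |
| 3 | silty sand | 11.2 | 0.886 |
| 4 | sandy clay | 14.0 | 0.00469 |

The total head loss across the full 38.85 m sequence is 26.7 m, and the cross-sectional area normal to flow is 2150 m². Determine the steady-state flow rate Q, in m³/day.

19.0

Flow is perpendicular to layering, so the layers act in series and the equivalent K is the thickness-weighted harmonic mean.
Total thickness L = 12.3 + 1.35 + 11.2 + 14.0 = 38.85 m.
Σ(b_i/K_i) = 12.3/0.723 + 1.35/91.1 + 11.2/0.886 + 14.0/0.00469 = 3015 d.
K_eq = L / Σ(b_i/K_i) = 38.85 / 3015 = 0.01289 m/day.
Q = K_eq · A · (Δh/L) = 0.01289 × 2150 × (26.7/38.85) = 19.04 m³/day.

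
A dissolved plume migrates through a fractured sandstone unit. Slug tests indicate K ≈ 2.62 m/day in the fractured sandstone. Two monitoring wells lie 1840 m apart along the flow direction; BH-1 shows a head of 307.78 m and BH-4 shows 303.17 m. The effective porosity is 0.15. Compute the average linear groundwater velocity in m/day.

0.0438

Hydraulic gradient i = (307.78 − 303.17) / 1840 = 4.61 / 1840 = 0.002505.
Darcy flux q = K · i = 2.620 × 0.002505 = 0.006564 m/day.
Seepage velocity v = q / n_e = 0.006564 / 0.15 = 0.04376 m/day.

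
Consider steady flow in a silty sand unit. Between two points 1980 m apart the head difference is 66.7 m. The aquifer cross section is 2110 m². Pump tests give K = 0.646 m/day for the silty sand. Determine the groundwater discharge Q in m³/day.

45.9

Hydraulic gradient i = Δh / L = 66.7 / 1980 = 0.03369.
Darcy's law: Q = K · A · i = 0.6460 × 2110 × 0.03369 = 45.92 m³/day.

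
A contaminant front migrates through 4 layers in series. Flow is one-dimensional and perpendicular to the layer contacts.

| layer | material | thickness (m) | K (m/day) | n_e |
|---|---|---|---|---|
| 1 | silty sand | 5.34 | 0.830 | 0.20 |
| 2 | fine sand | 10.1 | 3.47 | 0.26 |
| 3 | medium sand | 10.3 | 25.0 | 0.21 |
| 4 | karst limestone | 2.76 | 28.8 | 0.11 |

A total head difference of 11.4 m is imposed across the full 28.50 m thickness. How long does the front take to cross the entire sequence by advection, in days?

5.32

With flow normal to the layers, continuity requires the same specific discharge q through every layer.
Σ(b_i/K_i) = 5.34/0.830 + 10.1/3.47 + 10.3/25.0 + 2.76/28.8 = 9.852 d.
q = Δh / Σ(b_i/K_i) = 11.4 / 9.852 = 1.157 m/day.
In each layer the seepage velocity is v_i = q/n_i, so the layer transit time is t_i = b_i·n_i / q:
  layer 1 (silty sand): t_1 = 5.34 × 0.20 / 1.157 = 0.9230 d
  layer 2 (fine sand): t_2 = 10.1 × 0.26 / 1.157 = 2.269 d
  layer 3 (medium sand): t_3 = 10.3 × 0.21 / 1.157 = 1.869 d
  layer 4 (karst limestone): t_4 = 2.76 × 0.11 / 1.157 = 0.2624 d
Total t = Σ t_i = 5.324 days.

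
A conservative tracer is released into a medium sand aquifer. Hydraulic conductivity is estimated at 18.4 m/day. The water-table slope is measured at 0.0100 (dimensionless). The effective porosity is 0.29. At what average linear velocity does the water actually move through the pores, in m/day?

0.634

Hydraulic gradient i = 0.0100.
Darcy flux q = K · i = 18.40 × 0.01000 = 0.1840 m/day.
Seepage velocity v = q / n_e = 0.1840 / 0.29 = 0.6345 m/day.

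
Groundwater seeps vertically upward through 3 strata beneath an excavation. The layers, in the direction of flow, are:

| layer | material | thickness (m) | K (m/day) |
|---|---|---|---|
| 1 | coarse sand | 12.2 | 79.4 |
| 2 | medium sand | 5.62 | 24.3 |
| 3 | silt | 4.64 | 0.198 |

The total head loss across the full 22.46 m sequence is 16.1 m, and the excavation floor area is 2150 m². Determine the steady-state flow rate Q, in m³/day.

Flow is perpendicular to layering, so the layers act in series and the equivalent K is the thickness-weighted harmonic mean.
Total thickness L = 12.2 + 5.62 + 4.64 = 22.46 m.
Σ(b_i/K_i) = 12.2/79.4 + 5.62/24.3 + 4.64/0.198 = 23.82 d.
K_eq = L / Σ(b_i/K_i) = 22.46 / 23.82 = 0.9429 m/day.
Q = K_eq · A · (Δh/L) = 0.9429 × 2150 × (16.1/22.46) = 1453 m³/day.

1450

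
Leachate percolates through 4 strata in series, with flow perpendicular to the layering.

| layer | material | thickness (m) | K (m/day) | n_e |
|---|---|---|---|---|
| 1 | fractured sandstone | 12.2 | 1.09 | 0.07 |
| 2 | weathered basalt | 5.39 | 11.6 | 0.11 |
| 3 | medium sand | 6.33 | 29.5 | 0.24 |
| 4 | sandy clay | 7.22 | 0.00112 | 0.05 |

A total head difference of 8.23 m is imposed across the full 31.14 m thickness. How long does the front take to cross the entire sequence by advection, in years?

With flow normal to the layers, continuity requires the same specific discharge q through every layer.
Σ(b_i/K_i) = 12.2/1.09 + 5.39/11.6 + 6.33/29.5 + 7.22/0.00112 = 6458 d.
q = Δh / Σ(b_i/K_i) = 8.23 / 6458 = 0.001274 m/day.
In each layer the seepage velocity is v_i = q/n_i, so the layer transit time is t_i = b_i·n_i / q:
  layer 1 (fractured sandstone): t_1 = 12.2 × 0.07 / 0.001274 = 670.2 d
  layer 2 (weathered basalt): t_2 = 5.39 × 0.11 / 0.001274 = 465.3 d
  layer 3 (medium sand): t_3 = 6.33 × 0.24 / 0.001274 = 1192 d
  layer 4 (sandy clay): t_4 = 7.22 × 0.05 / 0.001274 = 283.3 d
Total t = Σ t_i = 2611 days = 7.148 years.

7.15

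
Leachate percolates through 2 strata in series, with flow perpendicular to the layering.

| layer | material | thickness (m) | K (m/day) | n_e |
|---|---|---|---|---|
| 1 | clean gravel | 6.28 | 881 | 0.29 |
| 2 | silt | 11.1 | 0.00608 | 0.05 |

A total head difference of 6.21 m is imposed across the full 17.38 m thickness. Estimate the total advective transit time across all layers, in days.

With flow normal to the layers, continuity requires the same specific discharge q through every layer.
Σ(b_i/K_i) = 6.28/881 + 11.1/0.00608 = 1826 d.
q = Δh / Σ(b_i/K_i) = 6.21 / 1826 = 0.003402 m/day.
In each layer the seepage velocity is v_i = q/n_i, so the layer transit time is t_i = b_i·n_i / q:
  layer 1 (clean gravel): t_1 = 6.28 × 0.29 / 0.003402 = 535.4 d
  layer 2 (silt): t_2 = 11.1 × 0.05 / 0.003402 = 163.2 d
Total t = Σ t_i = 698.6 days.

699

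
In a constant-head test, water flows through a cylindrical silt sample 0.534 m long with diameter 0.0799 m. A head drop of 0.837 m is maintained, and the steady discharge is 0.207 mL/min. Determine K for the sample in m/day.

Cross-sectional area A = π·(d/2)² = π × (0.0799/2)² = 0.005014 m².
Convert discharge: 0.207 mL/min = 3.450e-09 m³/s.
Darcy's law rearranged: K = Q·L / (A·Δh) = 3.450e-09 × 0.534 / (0.005014 × 0.837) = 4.390e-07 m/s = 0.03793 m/day.

0.0379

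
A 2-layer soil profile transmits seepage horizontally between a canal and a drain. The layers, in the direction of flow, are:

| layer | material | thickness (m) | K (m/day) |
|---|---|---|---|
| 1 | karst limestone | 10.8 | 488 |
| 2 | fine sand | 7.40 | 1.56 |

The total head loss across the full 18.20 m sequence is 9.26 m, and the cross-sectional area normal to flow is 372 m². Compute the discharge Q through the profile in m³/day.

723

Flow is perpendicular to layering, so the layers act in series and the equivalent K is the thickness-weighted harmonic mean.
Total thickness L = 10.8 + 7.40 = 18.20 m.
Σ(b_i/K_i) = 10.8/488 + 7.40/1.56 = 4.766 d.
K_eq = L / Σ(b_i/K_i) = 18.20 / 4.766 = 3.819 m/day.
Q = K_eq · A · (Δh/L) = 3.819 × 372 × (9.26/18.20) = 722.8 m³/day.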